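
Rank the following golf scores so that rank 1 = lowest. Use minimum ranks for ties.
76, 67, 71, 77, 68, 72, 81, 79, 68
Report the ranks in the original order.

Sorted (ascending): 67, 68, 68, 71, 72, 76, 77, 79, 81
The 2 values of 68 occupy positions 2–3 → each gets rank 2.

6, 1, 4, 7, 2, 5, 9, 8, 2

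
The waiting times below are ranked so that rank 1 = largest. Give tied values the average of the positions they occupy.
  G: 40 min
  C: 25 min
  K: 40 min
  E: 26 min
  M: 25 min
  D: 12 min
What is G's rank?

Sorted (descending): 40, 40, 26, 25, 25, 12
The 2 values of 40 occupy positions 1–2 → average rank (1+2)/2 = 1.5.
The 2 values of 25 occupy positions 4–5 → average rank (4+5)/2 = 4.5.
G has value 40 min → rank 1.5.

1.5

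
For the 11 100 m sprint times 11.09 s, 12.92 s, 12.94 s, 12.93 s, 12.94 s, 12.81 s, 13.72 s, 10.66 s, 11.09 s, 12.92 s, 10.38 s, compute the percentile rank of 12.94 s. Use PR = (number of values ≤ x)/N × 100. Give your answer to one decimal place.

90.9

N = 11.
Strictly below 12.94: 8. Equal to 12.94: 2.
PR = 10/11 × 100 = 90.9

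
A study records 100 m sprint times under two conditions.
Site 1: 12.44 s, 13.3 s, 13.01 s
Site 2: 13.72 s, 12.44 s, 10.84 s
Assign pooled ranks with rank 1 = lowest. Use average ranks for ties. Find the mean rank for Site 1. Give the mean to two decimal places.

3.83

Sorted (ascending): 10.84, 12.44, 12.44, 13.01, 13.3, 13.72
The 2 values of 12.44 occupy positions 2–3 → average rank (2+3)/2 = 2.5.
Site 1 values → pooled ranks: 12.44→2.5, 13.3→5, 13.01→4
Mean rank = (2.5 + 5 + 4) / 3 = 3.83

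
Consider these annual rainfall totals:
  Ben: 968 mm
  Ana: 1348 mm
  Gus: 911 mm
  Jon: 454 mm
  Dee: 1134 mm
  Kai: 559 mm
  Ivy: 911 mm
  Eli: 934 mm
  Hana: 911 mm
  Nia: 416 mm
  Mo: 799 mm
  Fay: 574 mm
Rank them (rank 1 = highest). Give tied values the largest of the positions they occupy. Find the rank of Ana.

1

Sorted (descending): 1348, 1134, 968, 934, 911, 911, 911, 799, 574, 559, 454, 416
The 3 values of 911 occupy positions 5–7 → each gets rank 7.
Ana has value 1348 mm → rank 1.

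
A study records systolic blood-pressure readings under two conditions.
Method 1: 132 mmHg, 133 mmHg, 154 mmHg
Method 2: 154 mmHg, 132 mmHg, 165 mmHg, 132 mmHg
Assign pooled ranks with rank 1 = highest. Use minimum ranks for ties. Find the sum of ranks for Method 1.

Sorted (descending): 165, 154, 154, 133, 132, 132, 132
The 2 values of 154 occupy positions 2–3 → each gets rank 2.
The 3 values of 132 occupy positions 5–7 → each gets rank 5.
Method 1 values → pooled ranks: 132→5, 133→4, 154→2
Rank sum = 5 + 4 + 2 = 11

11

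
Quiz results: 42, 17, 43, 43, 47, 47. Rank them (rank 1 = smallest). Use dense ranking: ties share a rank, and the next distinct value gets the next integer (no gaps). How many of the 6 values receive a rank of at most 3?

4

Sorted (ascending): 17, 42, 43, 43, 47, 47
The 2 values of 43 share dense rank 3.
The 2 values of 47 share dense rank 4.
Remaining distinct values take the next consecutive integers.
Ranks ≤ 3: {1, 2, 3, 3} → 4 values.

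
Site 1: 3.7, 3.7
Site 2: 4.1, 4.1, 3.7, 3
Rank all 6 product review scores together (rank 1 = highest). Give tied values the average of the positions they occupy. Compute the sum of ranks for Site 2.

13

Sorted (descending): 4.1, 4.1, 3.7, 3.7, 3.7, 3
The 2 values of 4.1 occupy positions 1–2 → average rank (1+2)/2 = 1.5.
The 3 values of 3.7 occupy positions 3–5 → average rank 4.
Site 2 values → pooled ranks: 4.1→1.5, 4.1→1.5, 3.7→4, 3→6
Rank sum = 1.5 + 1.5 + 4 + 6 = 13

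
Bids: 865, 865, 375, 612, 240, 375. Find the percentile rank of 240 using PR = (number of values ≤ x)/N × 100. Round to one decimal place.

16.7

N = 6.
Strictly below 240: 0. Equal to 240: 1.
PR = 1/6 × 100 = 16.7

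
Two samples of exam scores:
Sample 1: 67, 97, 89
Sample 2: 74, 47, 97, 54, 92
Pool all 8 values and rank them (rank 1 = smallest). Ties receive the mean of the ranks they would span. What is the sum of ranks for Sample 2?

20.5

Sorted (ascending): 47, 54, 67, 74, 89, 92, 97, 97
The 2 values of 97 occupy positions 7–8 → average rank (7+8)/2 = 7.5.
Sample 2 values → pooled ranks: 74→4, 47→1, 97→7.5, 54→2, 92→6
Rank sum = 4 + 1 + 7.5 + 2 + 6 = 20.5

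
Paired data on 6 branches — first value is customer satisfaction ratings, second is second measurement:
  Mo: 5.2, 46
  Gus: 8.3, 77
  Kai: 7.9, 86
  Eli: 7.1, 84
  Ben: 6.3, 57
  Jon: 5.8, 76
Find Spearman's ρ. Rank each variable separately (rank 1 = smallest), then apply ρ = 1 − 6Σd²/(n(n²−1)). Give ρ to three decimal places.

0.771

Ranks of variable 1: 1, 6, 5, 4, 3, 2
Ranks of variable 2: 1, 4, 6, 5, 2, 3
d = r₁ − r₂: 0, 2, -1, -1, 1, -1
d²: 0, 4, 1, 1, 1, 1; Σd² = 8
ρ = 1 − 6·8/(6·35) = 1 − 48/210 = 0.771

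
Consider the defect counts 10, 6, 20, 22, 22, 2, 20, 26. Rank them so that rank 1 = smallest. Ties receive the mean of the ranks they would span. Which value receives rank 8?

26

Sorted (ascending): 2, 6, 10, 20, 20, 22, 22, 26
The 2 values of 20 occupy positions 4–5 → average rank (4+5)/2 = 4.5.
The 2 values of 22 occupy positions 6–7 → average rank (6+7)/2 = 6.5.
Rank 8 → value 26.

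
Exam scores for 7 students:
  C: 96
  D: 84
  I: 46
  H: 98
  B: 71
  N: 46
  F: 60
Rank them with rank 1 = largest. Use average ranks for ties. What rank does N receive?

Sorted (descending): 98, 96, 84, 71, 60, 46, 46
The 2 values of 46 occupy positions 6–7 → average rank (6+7)/2 = 6.5.
N has value 46 → rank 6.5.

6.5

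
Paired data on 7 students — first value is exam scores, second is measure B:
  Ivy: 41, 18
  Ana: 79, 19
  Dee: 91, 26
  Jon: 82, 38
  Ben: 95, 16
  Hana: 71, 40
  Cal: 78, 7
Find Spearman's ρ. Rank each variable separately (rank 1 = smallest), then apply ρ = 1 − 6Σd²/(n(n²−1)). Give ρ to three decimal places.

-0.071

Ranks of variable 1: 1, 4, 6, 5, 7, 2, 3
Ranks of variable 2: 3, 4, 5, 6, 2, 7, 1
d = r₁ − r₂: -2, 0, 1, -1, 5, -5, 2
d²: 4, 0, 1, 1, 25, 25, 4; Σd² = 60
ρ = 1 − 6·60/(7·48) = 1 − 360/336 = -0.071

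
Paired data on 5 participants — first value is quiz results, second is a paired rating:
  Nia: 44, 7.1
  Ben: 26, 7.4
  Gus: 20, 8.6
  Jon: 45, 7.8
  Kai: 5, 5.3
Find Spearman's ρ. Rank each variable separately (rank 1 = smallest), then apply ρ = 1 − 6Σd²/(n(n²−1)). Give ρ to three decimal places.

0.300

Ranks of variable 1: 4, 3, 2, 5, 1
Ranks of variable 2: 2, 3, 5, 4, 1
d = r₁ − r₂: 2, 0, -3, 1, 0
d²: 4, 0, 9, 1, 0; Σd² = 14
ρ = 1 − 6·14/(5·24) = 1 − 84/120 = 0.300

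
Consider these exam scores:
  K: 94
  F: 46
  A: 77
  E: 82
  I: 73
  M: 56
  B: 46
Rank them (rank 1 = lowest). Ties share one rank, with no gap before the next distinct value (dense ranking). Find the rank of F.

1

Sorted (ascending): 46, 46, 56, 73, 77, 82, 94
The 2 values of 46 share dense rank 1.
Remaining distinct values take the next consecutive integers.
F has value 46 → rank 1.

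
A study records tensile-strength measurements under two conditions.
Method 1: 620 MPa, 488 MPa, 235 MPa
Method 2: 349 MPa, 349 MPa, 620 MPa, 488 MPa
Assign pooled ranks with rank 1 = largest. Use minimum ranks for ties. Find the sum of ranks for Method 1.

11

Sorted (descending): 620, 620, 488, 488, 349, 349, 235
The 2 values of 620 occupy positions 1–2 → each gets rank 1.
The 2 values of 488 occupy positions 3–4 → each gets rank 3.
The 2 values of 349 occupy positions 5–6 → each gets rank 5.
Method 1 values → pooled ranks: 620→1, 488→3, 235→7
Rank sum = 1 + 3 + 7 = 11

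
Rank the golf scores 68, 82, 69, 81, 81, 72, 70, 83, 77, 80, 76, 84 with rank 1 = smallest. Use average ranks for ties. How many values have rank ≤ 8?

Sorted (ascending): 68, 69, 70, 72, 76, 77, 80, 81, 81, 82, 83, 84
The 2 values of 81 occupy positions 8–9 → average rank (8+9)/2 = 8.5.
Ranks ≤ 8: {1, 2, 3, 4, 5, 6, 7} → 7 values.

7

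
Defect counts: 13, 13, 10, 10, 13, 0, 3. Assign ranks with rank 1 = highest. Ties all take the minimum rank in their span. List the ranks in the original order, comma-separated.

Sorted (descending): 13, 13, 13, 10, 10, 3, 0
The 3 values of 13 occupy positions 1–3 → each gets rank 1.
The 2 values of 10 occupy positions 4–5 → each gets rank 4.

1, 1, 4, 4, 1, 7, 6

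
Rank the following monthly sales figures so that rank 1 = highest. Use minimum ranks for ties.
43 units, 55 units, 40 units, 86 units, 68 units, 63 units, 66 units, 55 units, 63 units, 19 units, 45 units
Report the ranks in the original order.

Sorted (descending): 86, 68, 66, 63, 63, 55, 55, 45, 43, 40, 19
The 2 values of 63 occupy positions 4–5 → each gets rank 4.
The 2 values of 55 occupy positions 6–7 → each gets rank 6.

9, 6, 10, 1, 2, 4, 3, 6, 4, 11, 8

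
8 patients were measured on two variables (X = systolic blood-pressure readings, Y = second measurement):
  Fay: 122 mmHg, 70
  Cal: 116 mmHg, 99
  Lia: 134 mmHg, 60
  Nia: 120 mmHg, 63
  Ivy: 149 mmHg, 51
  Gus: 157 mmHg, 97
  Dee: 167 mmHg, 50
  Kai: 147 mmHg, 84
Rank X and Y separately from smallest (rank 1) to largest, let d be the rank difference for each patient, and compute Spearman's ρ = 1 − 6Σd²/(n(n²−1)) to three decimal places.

Ranks of variable 1: 3, 1, 4, 2, 6, 7, 8, 5
Ranks of variable 2: 5, 8, 3, 4, 2, 7, 1, 6
d = r₁ − r₂: -2, -7, 1, -2, 4, 0, 7, -1
d²: 4, 49, 1, 4, 16, 0, 49, 1; Σd² = 124
ρ = 1 − 6·124/(8·63) = 1 − 744/504 = -0.476

-0.476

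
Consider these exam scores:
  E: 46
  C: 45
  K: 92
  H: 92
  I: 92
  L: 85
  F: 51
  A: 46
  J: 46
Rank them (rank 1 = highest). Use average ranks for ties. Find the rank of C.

9

Sorted (descending): 92, 92, 92, 85, 51, 46, 46, 46, 45
The 3 values of 92 occupy positions 1–3 → average rank 2.
The 3 values of 46 occupy positions 6–8 → average rank 7.
C has value 45 → rank 9.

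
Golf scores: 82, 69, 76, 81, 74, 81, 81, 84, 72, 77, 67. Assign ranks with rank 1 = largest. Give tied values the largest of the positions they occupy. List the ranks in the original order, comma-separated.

Sorted (descending): 84, 82, 81, 81, 81, 77, 76, 74, 72, 69, 67
The 3 values of 81 occupy positions 3–5 → each gets rank 5.

2, 10, 7, 5, 8, 5, 5, 1, 9, 6, 11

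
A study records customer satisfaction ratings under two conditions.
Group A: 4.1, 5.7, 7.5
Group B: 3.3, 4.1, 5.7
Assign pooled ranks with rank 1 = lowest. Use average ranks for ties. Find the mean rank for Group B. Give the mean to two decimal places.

Sorted (ascending): 3.3, 4.1, 4.1, 5.7, 5.7, 7.5
The 2 values of 4.1 occupy positions 2–3 → average rank (2+3)/2 = 2.5.
The 2 values of 5.7 occupy positions 4–5 → average rank (4+5)/2 = 4.5.
Group B values → pooled ranks: 3.3→1, 4.1→2.5, 5.7→4.5
Mean rank = (1 + 2.5 + 4.5) / 3 = 2.67

2.67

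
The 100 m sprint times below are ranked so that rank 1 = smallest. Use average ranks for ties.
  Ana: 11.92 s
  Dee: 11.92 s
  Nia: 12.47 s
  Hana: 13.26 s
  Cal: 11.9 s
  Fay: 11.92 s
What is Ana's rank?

3

Sorted (ascending): 11.9, 11.92, 11.92, 11.92, 12.47, 13.26
The 3 values of 11.92 occupy positions 2–4 → average rank 3.
Ana has value 11.92 s → rank 3.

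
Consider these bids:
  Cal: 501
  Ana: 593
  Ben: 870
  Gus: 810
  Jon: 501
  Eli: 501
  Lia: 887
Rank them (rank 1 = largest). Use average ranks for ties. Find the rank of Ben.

2

Sorted (descending): 887, 870, 810, 593, 501, 501, 501
The 3 values of 501 occupy positions 5–7 → average rank 6.
Ben has value 870 → rank 2.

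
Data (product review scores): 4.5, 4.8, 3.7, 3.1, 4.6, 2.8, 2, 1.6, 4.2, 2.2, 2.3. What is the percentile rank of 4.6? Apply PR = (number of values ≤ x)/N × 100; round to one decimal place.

90.9

N = 11.
Strictly below 4.6: 9. Equal to 4.6: 1.
PR = 10/11 × 100 = 90.9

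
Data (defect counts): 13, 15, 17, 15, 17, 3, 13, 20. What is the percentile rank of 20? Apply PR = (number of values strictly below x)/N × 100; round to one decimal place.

N = 8.
Strictly below 20: 7. Equal to 20: 1.
PR = 7/8 × 100 = 87.5

87.5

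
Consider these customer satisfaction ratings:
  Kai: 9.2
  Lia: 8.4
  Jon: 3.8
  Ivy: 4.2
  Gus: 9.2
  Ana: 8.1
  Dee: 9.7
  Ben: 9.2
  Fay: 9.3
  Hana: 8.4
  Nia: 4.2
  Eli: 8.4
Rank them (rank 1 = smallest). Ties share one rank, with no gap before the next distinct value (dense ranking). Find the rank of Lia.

Sorted (ascending): 3.8, 4.2, 4.2, 8.1, 8.4, 8.4, 8.4, 9.2, 9.2, 9.2, 9.3, 9.7
The 2 values of 4.2 share dense rank 2.
The 3 values of 8.4 share dense rank 4.
The 3 values of 9.2 share dense rank 5.
Remaining distinct values take the next consecutive integers.
Lia has value 8.4 → rank 4.

4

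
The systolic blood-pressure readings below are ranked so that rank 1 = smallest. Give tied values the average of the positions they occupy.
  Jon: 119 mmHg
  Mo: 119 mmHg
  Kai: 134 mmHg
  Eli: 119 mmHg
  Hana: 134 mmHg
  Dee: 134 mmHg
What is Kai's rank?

5

Sorted (ascending): 119, 119, 119, 134, 134, 134
The 3 values of 119 occupy positions 1–3 → average rank 2.
The 3 values of 134 occupy positions 4–6 → average rank 5.
Kai has value 134 mmHg → rank 5.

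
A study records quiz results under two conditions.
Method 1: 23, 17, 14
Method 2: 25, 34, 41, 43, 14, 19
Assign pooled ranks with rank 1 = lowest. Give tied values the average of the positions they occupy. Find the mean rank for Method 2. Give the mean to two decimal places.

Sorted (ascending): 14, 14, 17, 19, 23, 25, 34, 41, 43
The 2 values of 14 occupy positions 1–2 → average rank (1+2)/2 = 1.5.
Method 2 values → pooled ranks: 25→6, 34→7, 41→8, 43→9, 14→1.5, 19→4
Mean rank = (6 + 7 + 8 + 9 + 1.5 + 4) / 6 = 5.92

5.92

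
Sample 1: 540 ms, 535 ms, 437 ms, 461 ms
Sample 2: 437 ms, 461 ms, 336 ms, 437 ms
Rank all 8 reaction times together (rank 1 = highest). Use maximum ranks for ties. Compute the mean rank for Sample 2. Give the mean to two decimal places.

Sorted (descending): 540, 535, 461, 461, 437, 437, 437, 336
The 2 values of 461 occupy positions 3–4 → each gets rank 4.
The 3 values of 437 occupy positions 5–7 → each gets rank 7.
Sample 2 values → pooled ranks: 437→7, 461→4, 336→8, 437→7
Mean rank = (7 + 4 + 8 + 7) / 4 = 6.50

6.50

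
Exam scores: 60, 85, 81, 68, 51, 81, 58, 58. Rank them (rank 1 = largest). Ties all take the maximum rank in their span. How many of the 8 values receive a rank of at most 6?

5

Sorted (descending): 85, 81, 81, 68, 60, 58, 58, 51
The 2 values of 81 occupy positions 2–3 → each gets rank 3.
The 2 values of 58 occupy positions 6–7 → each gets rank 7.
Ranks ≤ 6: {1, 3, 3, 4, 5} → 5 values.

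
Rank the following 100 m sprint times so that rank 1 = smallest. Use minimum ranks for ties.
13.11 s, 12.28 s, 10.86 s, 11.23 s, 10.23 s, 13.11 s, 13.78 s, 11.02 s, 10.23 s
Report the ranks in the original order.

7, 6, 3, 5, 1, 7, 9, 4, 1

Sorted (ascending): 10.23, 10.23, 10.86, 11.02, 11.23, 12.28, 13.11, 13.11, 13.78
The 2 values of 10.23 occupy positions 1–2 → each gets rank 1.
The 2 values of 13.11 occupy positions 7–8 → each gets rank 7.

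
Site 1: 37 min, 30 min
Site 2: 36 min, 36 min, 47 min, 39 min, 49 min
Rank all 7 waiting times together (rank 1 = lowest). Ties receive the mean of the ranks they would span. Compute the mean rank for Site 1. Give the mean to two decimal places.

2.50

Sorted (ascending): 30, 36, 36, 37, 39, 47, 49
The 2 values of 36 occupy positions 2–3 → average rank (2+3)/2 = 2.5.
Site 1 values → pooled ranks: 37→4, 30→1
Mean rank = (4 + 1) / 2 = 2.50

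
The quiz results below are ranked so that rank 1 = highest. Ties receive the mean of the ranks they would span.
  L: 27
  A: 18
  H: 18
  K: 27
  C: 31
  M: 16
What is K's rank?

Sorted (descending): 31, 27, 27, 18, 18, 16
The 2 values of 27 occupy positions 2–3 → average rank (2+3)/2 = 2.5.
The 2 values of 18 occupy positions 4–5 → average rank (4+5)/2 = 4.5.
K has value 27 → rank 2.5.

2.5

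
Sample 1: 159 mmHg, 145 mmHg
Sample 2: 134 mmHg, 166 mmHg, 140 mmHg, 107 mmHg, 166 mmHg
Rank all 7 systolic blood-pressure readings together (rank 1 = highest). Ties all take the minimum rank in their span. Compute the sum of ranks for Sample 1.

7

Sorted (descending): 166, 166, 159, 145, 140, 134, 107
The 2 values of 166 occupy positions 1–2 → each gets rank 1.
Sample 1 values → pooled ranks: 159→3, 145→4
Rank sum = 3 + 4 = 7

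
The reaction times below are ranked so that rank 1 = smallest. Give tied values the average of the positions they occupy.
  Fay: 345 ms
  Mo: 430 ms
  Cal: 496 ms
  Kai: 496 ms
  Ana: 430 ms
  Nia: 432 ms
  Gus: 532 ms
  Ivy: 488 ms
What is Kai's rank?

6.5

Sorted (ascending): 345, 430, 430, 432, 488, 496, 496, 532
The 2 values of 430 occupy positions 2–3 → average rank (2+3)/2 = 2.5.
The 2 values of 496 occupy positions 6–7 → average rank (6+7)/2 = 6.5.
Kai has value 496 ms → rank 6.5.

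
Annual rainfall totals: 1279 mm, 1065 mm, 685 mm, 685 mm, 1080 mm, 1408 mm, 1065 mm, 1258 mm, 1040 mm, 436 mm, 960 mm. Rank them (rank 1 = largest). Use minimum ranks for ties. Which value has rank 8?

Sorted (descending): 1408, 1279, 1258, 1080, 1065, 1065, 1040, 960, 685, 685, 436
The 2 values of 1065 occupy positions 5–6 → each gets rank 5.
The 2 values of 685 occupy positions 9–10 → each gets rank 9.
Rank 8 → value 960.

960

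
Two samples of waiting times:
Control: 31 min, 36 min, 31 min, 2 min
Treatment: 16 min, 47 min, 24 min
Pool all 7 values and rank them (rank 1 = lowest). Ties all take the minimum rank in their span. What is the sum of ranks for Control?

15

Sorted (ascending): 2, 16, 24, 31, 31, 36, 47
The 2 values of 31 occupy positions 4–5 → each gets rank 4.
Control values → pooled ranks: 31→4, 36→6, 31→4, 2→1
Rank sum = 4 + 6 + 4 + 1 = 15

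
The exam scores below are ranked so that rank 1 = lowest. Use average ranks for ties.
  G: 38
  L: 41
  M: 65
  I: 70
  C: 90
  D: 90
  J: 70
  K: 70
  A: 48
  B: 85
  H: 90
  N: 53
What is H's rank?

Sorted (ascending): 38, 41, 48, 53, 65, 70, 70, 70, 85, 90, 90, 90
The 3 values of 70 occupy positions 6–8 → average rank 7.
The 3 values of 90 occupy positions 10–12 → average rank 11.
H has value 90 → rank 11.

11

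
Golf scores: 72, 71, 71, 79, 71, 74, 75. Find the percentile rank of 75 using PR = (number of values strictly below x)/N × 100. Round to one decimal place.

71.4

N = 7.
Strictly below 75: 5. Equal to 75: 1.
PR = 5/7 × 100 = 71.4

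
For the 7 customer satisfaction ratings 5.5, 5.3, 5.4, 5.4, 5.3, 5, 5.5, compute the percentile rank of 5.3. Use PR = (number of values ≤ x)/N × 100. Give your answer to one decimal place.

42.9

N = 7.
Strictly below 5.3: 1. Equal to 5.3: 2.
PR = 3/7 × 100 = 42.9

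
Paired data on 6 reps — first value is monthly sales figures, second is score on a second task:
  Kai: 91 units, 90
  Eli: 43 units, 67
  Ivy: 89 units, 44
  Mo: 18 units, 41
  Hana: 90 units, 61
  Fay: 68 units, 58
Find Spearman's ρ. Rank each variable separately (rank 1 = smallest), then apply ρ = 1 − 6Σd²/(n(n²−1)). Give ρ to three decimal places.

0.600

Ranks of variable 1: 6, 2, 4, 1, 5, 3
Ranks of variable 2: 6, 5, 2, 1, 4, 3
d = r₁ − r₂: 0, -3, 2, 0, 1, 0
d²: 0, 9, 4, 0, 1, 0; Σd² = 14
ρ = 1 − 6·14/(6·35) = 1 − 84/210 = 0.600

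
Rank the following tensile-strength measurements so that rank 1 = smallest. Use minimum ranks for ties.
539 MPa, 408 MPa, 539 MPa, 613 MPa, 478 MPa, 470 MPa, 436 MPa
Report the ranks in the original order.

5, 1, 5, 7, 4, 3, 2

Sorted (ascending): 408, 436, 470, 478, 539, 539, 613
The 2 values of 539 occupy positions 5–6 → each gets rank 5.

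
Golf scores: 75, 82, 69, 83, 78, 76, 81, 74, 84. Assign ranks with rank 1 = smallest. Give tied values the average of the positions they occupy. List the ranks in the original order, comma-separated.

Sorted (ascending): 69, 74, 75, 76, 78, 81, 82, 83, 84
No ties — each value takes its position as its rank.

3, 7, 1, 8, 5, 4, 6, 2, 9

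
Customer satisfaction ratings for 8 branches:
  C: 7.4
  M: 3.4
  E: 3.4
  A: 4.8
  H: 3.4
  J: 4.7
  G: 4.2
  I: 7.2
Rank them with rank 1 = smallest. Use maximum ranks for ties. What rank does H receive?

3

Sorted (ascending): 3.4, 3.4, 3.4, 4.2, 4.7, 4.8, 7.2, 7.4
The 3 values of 3.4 occupy positions 1–3 → each gets rank 3.
H has value 3.4 → rank 3.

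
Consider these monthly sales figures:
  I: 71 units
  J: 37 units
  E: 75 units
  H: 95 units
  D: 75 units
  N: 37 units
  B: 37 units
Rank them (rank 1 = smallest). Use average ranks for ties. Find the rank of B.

2

Sorted (ascending): 37, 37, 37, 71, 75, 75, 95
The 3 values of 37 occupy positions 1–3 → average rank 2.
The 2 values of 75 occupy positions 5–6 → average rank (5+6)/2 = 5.5.
B has value 37 units → rank 2.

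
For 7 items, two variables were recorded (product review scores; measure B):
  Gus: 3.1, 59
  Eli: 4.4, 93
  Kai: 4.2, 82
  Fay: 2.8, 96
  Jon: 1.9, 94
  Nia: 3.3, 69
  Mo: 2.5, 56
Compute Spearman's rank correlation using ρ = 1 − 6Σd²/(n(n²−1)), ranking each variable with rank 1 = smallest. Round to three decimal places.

-0.036

Ranks of variable 1: 4, 7, 6, 3, 1, 5, 2
Ranks of variable 2: 2, 5, 4, 7, 6, 3, 1
d = r₁ − r₂: 2, 2, 2, -4, -5, 2, 1
d²: 4, 4, 4, 16, 25, 4, 1; Σd² = 58
ρ = 1 − 6·58/(7·48) = 1 − 348/336 = -0.036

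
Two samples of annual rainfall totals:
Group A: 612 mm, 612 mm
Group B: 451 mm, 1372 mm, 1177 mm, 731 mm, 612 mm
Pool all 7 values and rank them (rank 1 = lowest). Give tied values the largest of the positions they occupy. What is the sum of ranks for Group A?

8

Sorted (ascending): 451, 612, 612, 612, 731, 1177, 1372
The 3 values of 612 occupy positions 2–4 → each gets rank 4.
Group A values → pooled ranks: 612→4, 612→4
Rank sum = 4 + 4 = 8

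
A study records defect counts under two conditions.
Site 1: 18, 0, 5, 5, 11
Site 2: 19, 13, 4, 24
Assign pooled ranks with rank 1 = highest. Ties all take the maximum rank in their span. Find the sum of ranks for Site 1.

31

Sorted (descending): 24, 19, 18, 13, 11, 5, 5, 4, 0
The 2 values of 5 occupy positions 6–7 → each gets rank 7.
Site 1 values → pooled ranks: 18→3, 0→9, 5→7, 5→7, 11→5
Rank sum = 3 + 9 + 7 + 7 + 5 = 31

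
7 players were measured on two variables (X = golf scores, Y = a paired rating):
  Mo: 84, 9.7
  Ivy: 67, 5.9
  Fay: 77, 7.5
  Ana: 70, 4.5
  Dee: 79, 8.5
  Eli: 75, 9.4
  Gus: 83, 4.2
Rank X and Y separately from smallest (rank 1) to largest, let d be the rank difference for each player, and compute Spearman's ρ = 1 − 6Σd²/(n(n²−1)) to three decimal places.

Ranks of variable 1: 7, 1, 4, 2, 5, 3, 6
Ranks of variable 2: 7, 3, 4, 2, 5, 6, 1
d = r₁ − r₂: 0, -2, 0, 0, 0, -3, 5
d²: 0, 4, 0, 0, 0, 9, 25; Σd² = 38
ρ = 1 − 6·38/(7·48) = 1 − 228/336 = 0.321

0.321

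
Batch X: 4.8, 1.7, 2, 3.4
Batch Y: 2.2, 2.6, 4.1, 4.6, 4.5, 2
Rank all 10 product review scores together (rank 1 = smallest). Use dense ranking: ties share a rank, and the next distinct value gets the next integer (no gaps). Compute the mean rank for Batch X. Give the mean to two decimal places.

Sorted (ascending): 1.7, 2, 2, 2.2, 2.6, 3.4, 4.1, 4.5, 4.6, 4.8
The 2 values of 2 share dense rank 2.
Remaining distinct values take the next consecutive integers.
Batch X values → pooled ranks: 4.8→9, 1.7→1, 2→2, 3.4→5
Mean rank = (9 + 1 + 2 + 5) / 4 = 4.25

4.25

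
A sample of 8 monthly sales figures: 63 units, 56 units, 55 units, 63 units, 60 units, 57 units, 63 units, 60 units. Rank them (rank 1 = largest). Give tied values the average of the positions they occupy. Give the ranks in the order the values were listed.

2, 7, 8, 2, 4.5, 6, 2, 4.5

Sorted (descending): 63, 63, 63, 60, 60, 57, 56, 55
The 3 values of 63 occupy positions 1–3 → average rank 2.
The 2 values of 60 occupy positions 4–5 → average rank (4+5)/2 = 4.5.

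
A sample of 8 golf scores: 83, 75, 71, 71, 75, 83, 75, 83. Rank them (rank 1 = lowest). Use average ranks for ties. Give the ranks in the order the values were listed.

7, 4, 1.5, 1.5, 4, 7, 4, 7

Sorted (ascending): 71, 71, 75, 75, 75, 83, 83, 83
The 2 values of 71 occupy positions 1–2 → average rank (1+2)/2 = 1.5.
The 3 values of 75 occupy positions 3–5 → average rank 4.
The 3 values of 83 occupy positions 6–8 → average rank 7.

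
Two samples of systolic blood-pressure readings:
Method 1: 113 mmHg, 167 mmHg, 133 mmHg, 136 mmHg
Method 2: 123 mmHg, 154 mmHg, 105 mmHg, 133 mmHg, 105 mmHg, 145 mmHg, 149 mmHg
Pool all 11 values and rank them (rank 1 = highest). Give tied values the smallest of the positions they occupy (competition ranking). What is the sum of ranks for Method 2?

43

Sorted (descending): 167, 154, 149, 145, 136, 133, 133, 123, 113, 105, 105
The 2 values of 133 occupy positions 6–7 → each gets rank 6.
The 2 values of 105 occupy positions 10–11 → each gets rank 10.
Method 2 values → pooled ranks: 123→8, 154→2, 105→10, 133→6, 105→10, 145→4, 149→3
Rank sum = 8 + 2 + 10 + 6 + 10 + 4 + 3 = 43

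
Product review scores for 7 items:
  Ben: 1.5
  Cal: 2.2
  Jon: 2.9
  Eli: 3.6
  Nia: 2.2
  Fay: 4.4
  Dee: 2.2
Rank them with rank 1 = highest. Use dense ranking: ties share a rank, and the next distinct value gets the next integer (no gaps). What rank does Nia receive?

4

Sorted (descending): 4.4, 3.6, 2.9, 2.2, 2.2, 2.2, 1.5
The 3 values of 2.2 share dense rank 4.
Remaining distinct values take the next consecutive integers.
Nia has value 2.2 → rank 4.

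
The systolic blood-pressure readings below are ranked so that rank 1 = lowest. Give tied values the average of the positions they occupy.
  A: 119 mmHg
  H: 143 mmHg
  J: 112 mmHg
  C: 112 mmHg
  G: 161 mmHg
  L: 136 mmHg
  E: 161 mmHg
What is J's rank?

Sorted (ascending): 112, 112, 119, 136, 143, 161, 161
The 2 values of 112 occupy positions 1–2 → average rank (1+2)/2 = 1.5.
The 2 values of 161 occupy positions 6–7 → average rank (6+7)/2 = 6.5.
J has value 112 mmHg → rank 1.5.

1.5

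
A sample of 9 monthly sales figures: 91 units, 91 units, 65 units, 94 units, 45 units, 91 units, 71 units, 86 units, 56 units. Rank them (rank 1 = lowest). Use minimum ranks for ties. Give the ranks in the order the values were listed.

6, 6, 3, 9, 1, 6, 4, 5, 2

Sorted (ascending): 45, 56, 65, 71, 86, 91, 91, 91, 94
The 3 values of 91 occupy positions 6–8 → each gets rank 6.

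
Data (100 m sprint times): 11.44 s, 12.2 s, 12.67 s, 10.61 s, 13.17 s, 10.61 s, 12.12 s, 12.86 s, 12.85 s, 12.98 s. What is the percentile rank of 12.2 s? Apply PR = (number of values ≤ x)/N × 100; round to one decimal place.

50.0

N = 10.
Strictly below 12.2: 4. Equal to 12.2: 1.
PR = 5/10 × 100 = 50.0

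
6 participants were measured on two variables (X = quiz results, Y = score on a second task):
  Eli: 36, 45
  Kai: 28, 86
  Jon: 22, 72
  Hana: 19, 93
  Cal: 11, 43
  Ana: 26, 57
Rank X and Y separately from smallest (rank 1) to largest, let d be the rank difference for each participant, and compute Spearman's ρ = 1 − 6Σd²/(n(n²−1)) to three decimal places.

Ranks of variable 1: 6, 5, 3, 2, 1, 4
Ranks of variable 2: 2, 5, 4, 6, 1, 3
d = r₁ − r₂: 4, 0, -1, -4, 0, 1
d²: 16, 0, 1, 16, 0, 1; Σd² = 34
ρ = 1 − 6·34/(6·35) = 1 − 204/210 = 0.029

0.029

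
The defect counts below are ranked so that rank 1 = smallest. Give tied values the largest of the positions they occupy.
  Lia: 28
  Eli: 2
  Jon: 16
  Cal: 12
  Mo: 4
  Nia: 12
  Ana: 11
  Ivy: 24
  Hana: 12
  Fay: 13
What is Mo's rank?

Sorted (ascending): 2, 4, 11, 12, 12, 12, 13, 16, 24, 28
The 3 values of 12 occupy positions 4–6 → each gets rank 6.
Mo has value 4 → rank 2.

2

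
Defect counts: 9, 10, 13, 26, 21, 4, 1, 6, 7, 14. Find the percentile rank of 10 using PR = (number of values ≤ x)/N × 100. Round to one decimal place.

N = 10.
Strictly below 10: 5. Equal to 10: 1.
PR = 6/10 × 100 = 60.0

60.0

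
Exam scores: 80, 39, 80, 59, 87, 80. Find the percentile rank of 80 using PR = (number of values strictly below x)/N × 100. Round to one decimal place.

N = 6.
Strictly below 80: 2. Equal to 80: 3.
PR = 2/6 × 100 = 33.3

33.3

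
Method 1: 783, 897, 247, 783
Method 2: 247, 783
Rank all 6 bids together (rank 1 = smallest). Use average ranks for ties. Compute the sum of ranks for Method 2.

5.5

Sorted (ascending): 247, 247, 783, 783, 783, 897
The 2 values of 247 occupy positions 1–2 → average rank (1+2)/2 = 1.5.
The 3 values of 783 occupy positions 3–5 → average rank 4.
Method 2 values → pooled ranks: 247→1.5, 783→4
Rank sum = 1.5 + 4 = 5.5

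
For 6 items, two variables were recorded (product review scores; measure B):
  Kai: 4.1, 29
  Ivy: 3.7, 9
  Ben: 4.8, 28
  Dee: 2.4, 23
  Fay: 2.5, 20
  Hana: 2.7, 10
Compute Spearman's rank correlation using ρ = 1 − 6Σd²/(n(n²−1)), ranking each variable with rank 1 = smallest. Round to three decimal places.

0.371

Ranks of variable 1: 5, 4, 6, 1, 2, 3
Ranks of variable 2: 6, 1, 5, 4, 3, 2
d = r₁ − r₂: -1, 3, 1, -3, -1, 1
d²: 1, 9, 1, 9, 1, 1; Σd² = 22
ρ = 1 − 6·22/(6·35) = 1 − 132/210 = 0.371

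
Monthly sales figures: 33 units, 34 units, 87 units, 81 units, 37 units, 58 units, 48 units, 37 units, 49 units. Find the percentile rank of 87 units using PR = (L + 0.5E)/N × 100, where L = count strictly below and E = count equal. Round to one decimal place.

N = 9.
Strictly below 87: 8. Equal to 87: 1.
PR = (8 + 0.5·1)/9 × 100 = 94.4

94.4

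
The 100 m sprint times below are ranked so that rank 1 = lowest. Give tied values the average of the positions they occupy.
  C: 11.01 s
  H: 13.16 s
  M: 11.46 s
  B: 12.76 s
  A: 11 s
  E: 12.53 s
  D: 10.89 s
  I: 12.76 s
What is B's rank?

Sorted (ascending): 10.89, 11, 11.01, 11.46, 12.53, 12.76, 12.76, 13.16
The 2 values of 12.76 occupy positions 6–7 → average rank (6+7)/2 = 6.5.
B has value 12.76 s → rank 6.5.

6.5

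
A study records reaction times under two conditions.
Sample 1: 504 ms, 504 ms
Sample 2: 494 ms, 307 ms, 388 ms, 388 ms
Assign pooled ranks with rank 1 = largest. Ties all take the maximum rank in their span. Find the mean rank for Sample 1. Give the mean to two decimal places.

2.00

Sorted (descending): 504, 504, 494, 388, 388, 307
The 2 values of 504 occupy positions 1–2 → each gets rank 2.
The 2 values of 388 occupy positions 4–5 → each gets rank 5.
Sample 1 values → pooled ranks: 504→2, 504→2
Mean rank = (2 + 2) / 2 = 2.00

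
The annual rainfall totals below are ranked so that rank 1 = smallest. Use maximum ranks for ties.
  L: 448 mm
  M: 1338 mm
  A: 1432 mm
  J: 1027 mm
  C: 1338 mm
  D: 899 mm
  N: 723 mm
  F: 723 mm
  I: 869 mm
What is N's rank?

Sorted (ascending): 448, 723, 723, 869, 899, 1027, 1338, 1338, 1432
The 2 values of 723 occupy positions 2–3 → each gets rank 3.
The 2 values of 1338 occupy positions 7–8 → each gets rank 8.
N has value 723 mm → rank 3.

3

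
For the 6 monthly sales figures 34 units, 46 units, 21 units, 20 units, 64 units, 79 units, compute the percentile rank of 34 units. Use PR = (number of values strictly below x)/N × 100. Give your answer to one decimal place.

33.3

N = 6.
Strictly below 34: 2. Equal to 34: 1.
PR = 2/6 × 100 = 33.3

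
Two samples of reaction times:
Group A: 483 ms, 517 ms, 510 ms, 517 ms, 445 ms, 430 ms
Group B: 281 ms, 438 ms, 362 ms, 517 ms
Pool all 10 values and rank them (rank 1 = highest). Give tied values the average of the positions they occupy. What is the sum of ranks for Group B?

Sorted (descending): 517, 517, 517, 510, 483, 445, 438, 430, 362, 281
The 3 values of 517 occupy positions 1–3 → average rank 2.
Group B values → pooled ranks: 281→10, 438→7, 362→9, 517→2
Rank sum = 10 + 7 + 9 + 2 = 28

28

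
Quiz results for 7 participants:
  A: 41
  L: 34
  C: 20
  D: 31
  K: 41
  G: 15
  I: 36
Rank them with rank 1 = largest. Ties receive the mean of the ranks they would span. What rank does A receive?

Sorted (descending): 41, 41, 36, 34, 31, 20, 15
The 2 values of 41 occupy positions 1–2 → average rank (1+2)/2 = 1.5.
A has value 41 → rank 1.5.

1.5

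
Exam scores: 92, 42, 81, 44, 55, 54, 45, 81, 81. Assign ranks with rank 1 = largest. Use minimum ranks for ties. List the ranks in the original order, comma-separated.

Sorted (descending): 92, 81, 81, 81, 55, 54, 45, 44, 42
The 3 values of 81 occupy positions 2–4 → each gets rank 2.

1, 9, 2, 8, 5, 6, 7, 2, 2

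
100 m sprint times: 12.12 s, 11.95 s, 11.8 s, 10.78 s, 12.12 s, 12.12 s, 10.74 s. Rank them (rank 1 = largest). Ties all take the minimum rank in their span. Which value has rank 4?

11.95

Sorted (descending): 12.12, 12.12, 12.12, 11.95, 11.8, 10.78, 10.74
The 3 values of 12.12 occupy positions 1–3 → each gets rank 1.
Rank 4 → value 11.95.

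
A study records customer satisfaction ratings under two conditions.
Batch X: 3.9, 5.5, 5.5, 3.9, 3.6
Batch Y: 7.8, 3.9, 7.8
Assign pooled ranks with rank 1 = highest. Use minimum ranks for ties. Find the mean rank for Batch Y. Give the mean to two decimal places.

Sorted (descending): 7.8, 7.8, 5.5, 5.5, 3.9, 3.9, 3.9, 3.6
The 2 values of 7.8 occupy positions 1–2 → each gets rank 1.
The 2 values of 5.5 occupy positions 3–4 → each gets rank 3.
The 3 values of 3.9 occupy positions 5–7 → each gets rank 5.
Batch Y values → pooled ranks: 7.8→1, 3.9→5, 7.8→1
Mean rank = (1 + 5 + 1) / 3 = 2.33

2.33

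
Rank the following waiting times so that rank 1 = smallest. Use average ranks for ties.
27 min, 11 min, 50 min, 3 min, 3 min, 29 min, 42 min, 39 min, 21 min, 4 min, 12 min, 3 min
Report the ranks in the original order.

8, 5, 12, 2, 2, 9, 11, 10, 7, 4, 6, 2

Sorted (ascending): 3, 3, 3, 4, 11, 12, 21, 27, 29, 39, 42, 50
The 3 values of 3 occupy positions 1–3 → average rank 2.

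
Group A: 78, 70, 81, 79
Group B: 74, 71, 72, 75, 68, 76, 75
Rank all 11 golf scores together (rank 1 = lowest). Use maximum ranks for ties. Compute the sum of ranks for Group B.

35

Sorted (ascending): 68, 70, 71, 72, 74, 75, 75, 76, 78, 79, 81
The 2 values of 75 occupy positions 6–7 → each gets rank 7.
Group B values → pooled ranks: 74→5, 71→3, 72→4, 75→7, 68→1, 76→8, 75→7
Rank sum = 5 + 3 + 4 + 7 + 1 + 8 + 7 = 35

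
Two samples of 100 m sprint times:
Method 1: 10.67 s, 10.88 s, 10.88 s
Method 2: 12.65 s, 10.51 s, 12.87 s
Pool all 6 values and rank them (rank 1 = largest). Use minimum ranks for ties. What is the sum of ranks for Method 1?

Sorted (descending): 12.87, 12.65, 10.88, 10.88, 10.67, 10.51
The 2 values of 10.88 occupy positions 3–4 → each gets rank 3.
Method 1 values → pooled ranks: 10.67→5, 10.88→3, 10.88→3
Rank sum = 5 + 3 + 3 = 11

11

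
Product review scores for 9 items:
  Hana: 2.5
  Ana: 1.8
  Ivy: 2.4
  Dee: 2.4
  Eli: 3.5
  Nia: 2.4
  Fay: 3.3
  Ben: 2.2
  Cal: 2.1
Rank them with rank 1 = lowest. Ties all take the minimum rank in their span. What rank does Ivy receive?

4

Sorted (ascending): 1.8, 2.1, 2.2, 2.4, 2.4, 2.4, 2.5, 3.3, 3.5
The 3 values of 2.4 occupy positions 4–6 → each gets rank 4.
Ivy has value 2.4 → rank 4.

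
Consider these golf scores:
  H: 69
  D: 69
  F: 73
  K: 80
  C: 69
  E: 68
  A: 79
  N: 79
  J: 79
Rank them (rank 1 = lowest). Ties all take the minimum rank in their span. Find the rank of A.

Sorted (ascending): 68, 69, 69, 69, 73, 79, 79, 79, 80
The 3 values of 69 occupy positions 2–4 → each gets rank 2.
The 3 values of 79 occupy positions 6–8 → each gets rank 6.
A has value 79 → rank 6.

6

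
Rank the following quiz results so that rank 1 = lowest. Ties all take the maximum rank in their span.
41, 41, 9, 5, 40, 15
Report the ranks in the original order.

Sorted (ascending): 5, 9, 15, 40, 41, 41
The 2 values of 41 occupy positions 5–6 → each gets rank 6.

6, 6, 2, 1, 4, 3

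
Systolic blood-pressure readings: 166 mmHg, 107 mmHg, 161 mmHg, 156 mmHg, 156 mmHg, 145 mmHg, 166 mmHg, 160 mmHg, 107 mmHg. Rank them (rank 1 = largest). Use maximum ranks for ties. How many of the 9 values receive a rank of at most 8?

7

Sorted (descending): 166, 166, 161, 160, 156, 156, 145, 107, 107
The 2 values of 166 occupy positions 1–2 → each gets rank 2.
The 2 values of 156 occupy positions 5–6 → each gets rank 6.
The 2 values of 107 occupy positions 8–9 → each gets rank 9.
Ranks ≤ 8: {2, 2, 3, 4, 6, 6, 7} → 7 values.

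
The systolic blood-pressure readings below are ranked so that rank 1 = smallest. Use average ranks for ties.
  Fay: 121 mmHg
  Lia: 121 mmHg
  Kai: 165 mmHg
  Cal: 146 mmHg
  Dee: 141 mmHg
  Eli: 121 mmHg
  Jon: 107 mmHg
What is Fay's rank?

3

Sorted (ascending): 107, 121, 121, 121, 141, 146, 165
The 3 values of 121 occupy positions 2–4 → average rank 3.
Fay has value 121 mmHg → rank 3.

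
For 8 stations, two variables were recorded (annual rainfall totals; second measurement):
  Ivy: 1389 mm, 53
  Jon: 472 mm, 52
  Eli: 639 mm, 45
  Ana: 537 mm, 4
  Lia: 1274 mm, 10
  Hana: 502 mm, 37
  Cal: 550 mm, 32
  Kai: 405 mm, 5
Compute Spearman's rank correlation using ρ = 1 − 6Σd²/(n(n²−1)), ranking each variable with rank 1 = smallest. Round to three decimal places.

Ranks of variable 1: 8, 2, 6, 4, 7, 3, 5, 1
Ranks of variable 2: 8, 7, 6, 1, 3, 5, 4, 2
d = r₁ − r₂: 0, -5, 0, 3, 4, -2, 1, -1
d²: 0, 25, 0, 9, 16, 4, 1, 1; Σd² = 56
ρ = 1 − 6·56/(8·63) = 1 − 336/504 = 0.333

0.333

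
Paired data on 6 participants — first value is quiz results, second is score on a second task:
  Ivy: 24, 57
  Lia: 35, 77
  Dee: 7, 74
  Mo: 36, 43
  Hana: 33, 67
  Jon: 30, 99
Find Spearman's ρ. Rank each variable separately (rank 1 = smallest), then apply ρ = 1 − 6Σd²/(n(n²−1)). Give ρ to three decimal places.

Ranks of variable 1: 2, 5, 1, 6, 4, 3
Ranks of variable 2: 2, 5, 4, 1, 3, 6
d = r₁ − r₂: 0, 0, -3, 5, 1, -3
d²: 0, 0, 9, 25, 1, 9; Σd² = 44
ρ = 1 − 6·44/(6·35) = 1 − 264/210 = -0.257

-0.257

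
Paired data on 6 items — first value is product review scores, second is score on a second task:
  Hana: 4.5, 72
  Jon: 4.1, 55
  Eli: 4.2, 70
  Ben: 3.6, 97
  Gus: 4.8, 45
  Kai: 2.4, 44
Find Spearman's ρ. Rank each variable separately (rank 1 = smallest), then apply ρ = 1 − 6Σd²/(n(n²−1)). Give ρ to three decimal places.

0.086

Ranks of variable 1: 5, 3, 4, 2, 6, 1
Ranks of variable 2: 5, 3, 4, 6, 2, 1
d = r₁ − r₂: 0, 0, 0, -4, 4, 0
d²: 0, 0, 0, 16, 16, 0; Σd² = 32
ρ = 1 − 6·32/(6·35) = 1 − 192/210 = 0.086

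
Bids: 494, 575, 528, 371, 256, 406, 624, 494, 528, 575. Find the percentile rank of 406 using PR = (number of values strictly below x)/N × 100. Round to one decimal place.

N = 10.
Strictly below 406: 2. Equal to 406: 1.
PR = 2/10 × 100 = 20.0

20.0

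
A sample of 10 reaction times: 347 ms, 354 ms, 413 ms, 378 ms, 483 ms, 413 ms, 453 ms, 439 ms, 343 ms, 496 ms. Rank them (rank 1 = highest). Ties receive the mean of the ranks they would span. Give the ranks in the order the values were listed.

9, 8, 5.5, 7, 2, 5.5, 3, 4, 10, 1

Sorted (descending): 496, 483, 453, 439, 413, 413, 378, 354, 347, 343
The 2 values of 413 occupy positions 5–6 → average rank (5+6)/2 = 5.5.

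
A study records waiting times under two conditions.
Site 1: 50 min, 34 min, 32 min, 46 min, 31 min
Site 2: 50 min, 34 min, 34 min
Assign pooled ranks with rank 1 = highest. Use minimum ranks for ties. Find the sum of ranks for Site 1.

23

Sorted (descending): 50, 50, 46, 34, 34, 34, 32, 31
The 2 values of 50 occupy positions 1–2 → each gets rank 1.
The 3 values of 34 occupy positions 4–6 → each gets rank 4.
Site 1 values → pooled ranks: 50→1, 34→4, 32→7, 46→3, 31→8
Rank sum = 1 + 4 + 7 + 3 + 8 = 23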